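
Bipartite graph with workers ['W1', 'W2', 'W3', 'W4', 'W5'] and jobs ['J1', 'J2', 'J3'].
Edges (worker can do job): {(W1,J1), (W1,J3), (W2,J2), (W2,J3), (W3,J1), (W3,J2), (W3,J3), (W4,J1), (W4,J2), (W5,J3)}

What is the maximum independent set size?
Maximum independent set = 5

By König's theorem:
- Min vertex cover = Max matching = 3
- Max independent set = Total vertices - Min vertex cover
- Max independent set = 8 - 3 = 5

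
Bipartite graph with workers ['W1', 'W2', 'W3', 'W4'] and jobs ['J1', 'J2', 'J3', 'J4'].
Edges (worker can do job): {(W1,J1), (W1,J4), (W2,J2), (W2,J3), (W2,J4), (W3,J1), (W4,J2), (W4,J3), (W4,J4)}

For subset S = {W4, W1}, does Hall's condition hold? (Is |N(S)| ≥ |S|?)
Yes: |N(S)| = 4, |S| = 2

Subset S = {W4, W1}
Neighbors N(S) = {J1, J2, J3, J4}

|N(S)| = 4, |S| = 2
Hall's condition: |N(S)| ≥ |S| is satisfied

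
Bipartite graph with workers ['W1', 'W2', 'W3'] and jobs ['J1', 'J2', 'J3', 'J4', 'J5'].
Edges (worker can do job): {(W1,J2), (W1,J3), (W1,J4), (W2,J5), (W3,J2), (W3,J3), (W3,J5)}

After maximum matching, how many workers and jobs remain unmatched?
Unmatched: 0 workers, 2 jobs

Maximum matching size: 3
Workers: 3 total, 3 matched, 0 unmatched
Jobs: 5 total, 3 matched, 2 unmatched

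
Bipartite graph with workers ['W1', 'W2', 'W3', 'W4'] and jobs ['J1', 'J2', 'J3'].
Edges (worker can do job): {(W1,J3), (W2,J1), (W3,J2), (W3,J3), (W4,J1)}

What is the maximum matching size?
Maximum matching size = 3

Maximum matching: {(W1,J3), (W3,J2), (W4,J1)}
Size: 3

This assigns 3 workers to 3 distinct jobs.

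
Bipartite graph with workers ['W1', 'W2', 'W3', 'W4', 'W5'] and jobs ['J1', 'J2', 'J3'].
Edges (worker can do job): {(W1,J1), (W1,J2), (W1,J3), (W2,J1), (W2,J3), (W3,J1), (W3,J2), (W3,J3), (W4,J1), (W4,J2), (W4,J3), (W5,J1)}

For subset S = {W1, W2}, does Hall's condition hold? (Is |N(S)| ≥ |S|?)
Yes: |N(S)| = 3, |S| = 2

Subset S = {W1, W2}
Neighbors N(S) = {J1, J2, J3}

|N(S)| = 3, |S| = 2
Hall's condition: |N(S)| ≥ |S| is satisfied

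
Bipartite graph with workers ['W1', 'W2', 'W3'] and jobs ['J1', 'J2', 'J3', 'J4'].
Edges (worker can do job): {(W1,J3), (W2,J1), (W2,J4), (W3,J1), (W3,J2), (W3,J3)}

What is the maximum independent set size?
Maximum independent set = 4

By König's theorem:
- Min vertex cover = Max matching = 3
- Max independent set = Total vertices - Min vertex cover
- Max independent set = 7 - 3 = 4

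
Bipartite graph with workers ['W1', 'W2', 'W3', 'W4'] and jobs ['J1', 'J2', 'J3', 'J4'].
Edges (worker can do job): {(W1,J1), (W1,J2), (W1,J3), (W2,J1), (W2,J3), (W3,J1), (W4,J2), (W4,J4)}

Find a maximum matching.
Matching: {(W1,J2), (W2,J3), (W3,J1), (W4,J4)}

Maximum matching (size 4):
  W1 → J2
  W2 → J3
  W3 → J1
  W4 → J4

Each worker is assigned to at most one job, and each job to at most one worker.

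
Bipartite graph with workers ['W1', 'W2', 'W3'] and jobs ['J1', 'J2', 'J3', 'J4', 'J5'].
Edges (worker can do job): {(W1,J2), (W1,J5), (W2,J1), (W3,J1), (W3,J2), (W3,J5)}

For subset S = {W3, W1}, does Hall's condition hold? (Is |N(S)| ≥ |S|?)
Yes: |N(S)| = 3, |S| = 2

Subset S = {W3, W1}
Neighbors N(S) = {J1, J2, J5}

|N(S)| = 3, |S| = 2
Hall's condition: |N(S)| ≥ |S| is satisfied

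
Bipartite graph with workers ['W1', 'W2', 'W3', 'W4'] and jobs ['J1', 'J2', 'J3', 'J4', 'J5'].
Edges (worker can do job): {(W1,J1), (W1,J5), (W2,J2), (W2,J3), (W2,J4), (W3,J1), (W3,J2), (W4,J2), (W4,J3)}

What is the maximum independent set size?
Maximum independent set = 5

By König's theorem:
- Min vertex cover = Max matching = 4
- Max independent set = Total vertices - Min vertex cover
- Max independent set = 9 - 4 = 5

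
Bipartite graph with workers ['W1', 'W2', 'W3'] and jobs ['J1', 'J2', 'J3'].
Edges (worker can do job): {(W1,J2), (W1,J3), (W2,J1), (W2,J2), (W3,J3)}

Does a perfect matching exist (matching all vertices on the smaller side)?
Yes, perfect matching exists (size 3)

Perfect matching: {(W1,J2), (W2,J1), (W3,J3)}
All 3 vertices on the smaller side are matched.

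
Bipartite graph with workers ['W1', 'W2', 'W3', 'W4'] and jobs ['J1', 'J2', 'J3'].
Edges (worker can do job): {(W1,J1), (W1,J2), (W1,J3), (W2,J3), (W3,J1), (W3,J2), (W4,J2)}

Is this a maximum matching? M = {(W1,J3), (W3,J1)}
No, size 2 is not maximum

Proposed matching has size 2.
Maximum matching size for this graph: 3.

This is NOT maximum - can be improved to size 3.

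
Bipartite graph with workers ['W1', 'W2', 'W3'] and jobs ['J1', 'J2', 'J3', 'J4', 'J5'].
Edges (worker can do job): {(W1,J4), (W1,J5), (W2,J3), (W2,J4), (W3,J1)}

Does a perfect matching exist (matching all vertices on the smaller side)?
Yes, perfect matching exists (size 3)

Perfect matching: {(W1,J4), (W2,J3), (W3,J1)}
All 3 vertices on the smaller side are matched.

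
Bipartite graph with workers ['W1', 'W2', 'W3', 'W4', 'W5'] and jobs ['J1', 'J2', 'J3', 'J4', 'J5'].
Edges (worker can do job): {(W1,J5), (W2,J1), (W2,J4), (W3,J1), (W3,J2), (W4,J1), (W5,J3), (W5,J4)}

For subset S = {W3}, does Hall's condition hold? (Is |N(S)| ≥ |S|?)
Yes: |N(S)| = 2, |S| = 1

Subset S = {W3}
Neighbors N(S) = {J1, J2}

|N(S)| = 2, |S| = 1
Hall's condition: |N(S)| ≥ |S| is satisfied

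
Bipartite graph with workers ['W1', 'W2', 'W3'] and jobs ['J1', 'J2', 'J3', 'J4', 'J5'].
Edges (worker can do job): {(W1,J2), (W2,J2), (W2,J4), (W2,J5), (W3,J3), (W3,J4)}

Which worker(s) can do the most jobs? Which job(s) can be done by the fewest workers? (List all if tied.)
Most versatile: W2 (3 jobs); Least covered: J1 (0 workers)

Worker degrees (jobs they can do): W1:1, W2:3, W3:2
Job degrees (workers who can do it): J1:0, J2:2, J3:1, J4:2, J5:1

Maximum worker degree is 3, achieved by: W2
Minimum job degree is 0, achieved by: J1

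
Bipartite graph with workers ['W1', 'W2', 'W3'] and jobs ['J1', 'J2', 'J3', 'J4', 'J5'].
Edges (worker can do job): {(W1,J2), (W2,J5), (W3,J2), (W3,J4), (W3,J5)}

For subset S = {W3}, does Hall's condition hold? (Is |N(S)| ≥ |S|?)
Yes: |N(S)| = 3, |S| = 1

Subset S = {W3}
Neighbors N(S) = {J2, J4, J5}

|N(S)| = 3, |S| = 1
Hall's condition: |N(S)| ≥ |S| is satisfied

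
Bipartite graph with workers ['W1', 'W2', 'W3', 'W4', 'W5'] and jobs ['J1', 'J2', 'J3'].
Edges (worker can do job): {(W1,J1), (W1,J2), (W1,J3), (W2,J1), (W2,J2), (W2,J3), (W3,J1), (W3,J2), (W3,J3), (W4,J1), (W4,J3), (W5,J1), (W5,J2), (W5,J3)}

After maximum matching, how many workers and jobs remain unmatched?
Unmatched: 2 workers, 0 jobs

Maximum matching size: 3
Workers: 5 total, 3 matched, 2 unmatched
Jobs: 3 total, 3 matched, 0 unmatched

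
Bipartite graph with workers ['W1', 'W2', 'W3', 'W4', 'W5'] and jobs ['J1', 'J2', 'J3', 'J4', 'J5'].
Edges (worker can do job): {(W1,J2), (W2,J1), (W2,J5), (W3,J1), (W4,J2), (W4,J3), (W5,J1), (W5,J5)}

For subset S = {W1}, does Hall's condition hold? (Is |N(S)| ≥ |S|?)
Yes: |N(S)| = 1, |S| = 1

Subset S = {W1}
Neighbors N(S) = {J2}

|N(S)| = 1, |S| = 1
Hall's condition: |N(S)| ≥ |S| is satisfied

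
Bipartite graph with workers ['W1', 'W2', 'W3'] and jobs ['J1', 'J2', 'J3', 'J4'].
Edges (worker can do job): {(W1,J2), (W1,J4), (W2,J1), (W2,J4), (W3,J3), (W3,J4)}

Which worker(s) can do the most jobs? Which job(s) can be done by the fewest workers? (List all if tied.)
Most versatile: W1, W2, W3 (2 jobs); Least covered: J1, J2, J3 (1 workers)

Worker degrees (jobs they can do): W1:2, W2:2, W3:2
Job degrees (workers who can do it): J1:1, J2:1, J3:1, J4:3

Maximum worker degree is 2, achieved by: W1, W2, W3
Minimum job degree is 1, achieved by: J1, J2, J3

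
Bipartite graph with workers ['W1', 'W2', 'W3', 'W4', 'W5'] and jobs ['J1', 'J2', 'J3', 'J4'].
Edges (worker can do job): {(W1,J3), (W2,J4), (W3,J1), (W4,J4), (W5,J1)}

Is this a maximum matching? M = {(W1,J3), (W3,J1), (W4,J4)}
Yes, size 3 is maximum

Proposed matching has size 3.
Maximum matching size for this graph: 3.

This is a maximum matching.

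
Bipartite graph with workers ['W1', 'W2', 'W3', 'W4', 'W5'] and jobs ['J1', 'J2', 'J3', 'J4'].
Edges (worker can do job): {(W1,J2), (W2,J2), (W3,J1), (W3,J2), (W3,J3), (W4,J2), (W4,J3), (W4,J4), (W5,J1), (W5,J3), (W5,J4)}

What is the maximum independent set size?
Maximum independent set = 5

By König's theorem:
- Min vertex cover = Max matching = 4
- Max independent set = Total vertices - Min vertex cover
- Max independent set = 9 - 4 = 5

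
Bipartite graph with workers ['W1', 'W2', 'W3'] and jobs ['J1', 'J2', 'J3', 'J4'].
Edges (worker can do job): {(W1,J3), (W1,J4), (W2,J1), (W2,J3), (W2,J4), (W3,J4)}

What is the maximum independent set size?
Maximum independent set = 4

By König's theorem:
- Min vertex cover = Max matching = 3
- Max independent set = Total vertices - Min vertex cover
- Max independent set = 7 - 3 = 4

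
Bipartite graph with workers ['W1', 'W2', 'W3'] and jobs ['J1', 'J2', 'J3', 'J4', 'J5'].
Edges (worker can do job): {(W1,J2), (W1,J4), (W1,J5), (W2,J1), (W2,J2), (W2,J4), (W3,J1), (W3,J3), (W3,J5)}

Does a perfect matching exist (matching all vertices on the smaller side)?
Yes, perfect matching exists (size 3)

Perfect matching: {(W1,J5), (W2,J4), (W3,J3)}
All 3 vertices on the smaller side are matched.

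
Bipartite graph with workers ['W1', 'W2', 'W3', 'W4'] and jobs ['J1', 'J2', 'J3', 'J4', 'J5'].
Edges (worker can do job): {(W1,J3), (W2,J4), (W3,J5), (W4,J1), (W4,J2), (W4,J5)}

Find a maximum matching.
Matching: {(W1,J3), (W2,J4), (W3,J5), (W4,J1)}

Maximum matching (size 4):
  W1 → J3
  W2 → J4
  W3 → J5
  W4 → J1

Each worker is assigned to at most one job, and each job to at most one worker.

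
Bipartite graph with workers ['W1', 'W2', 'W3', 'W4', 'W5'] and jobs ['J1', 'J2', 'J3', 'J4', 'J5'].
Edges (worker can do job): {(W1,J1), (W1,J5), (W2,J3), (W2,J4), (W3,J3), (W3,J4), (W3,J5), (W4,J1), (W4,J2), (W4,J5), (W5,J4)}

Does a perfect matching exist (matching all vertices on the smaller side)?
Yes, perfect matching exists (size 5)

Perfect matching: {(W1,J1), (W2,J3), (W3,J5), (W4,J2), (W5,J4)}
All 5 vertices on the smaller side are matched.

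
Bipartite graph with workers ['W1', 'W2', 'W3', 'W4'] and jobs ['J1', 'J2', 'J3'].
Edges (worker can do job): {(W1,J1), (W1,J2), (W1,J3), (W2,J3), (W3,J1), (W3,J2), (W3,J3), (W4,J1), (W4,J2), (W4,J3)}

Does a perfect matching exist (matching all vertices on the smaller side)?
Yes, perfect matching exists (size 3)

Perfect matching: {(W1,J2), (W3,J1), (W4,J3)}
All 3 vertices on the smaller side are matched.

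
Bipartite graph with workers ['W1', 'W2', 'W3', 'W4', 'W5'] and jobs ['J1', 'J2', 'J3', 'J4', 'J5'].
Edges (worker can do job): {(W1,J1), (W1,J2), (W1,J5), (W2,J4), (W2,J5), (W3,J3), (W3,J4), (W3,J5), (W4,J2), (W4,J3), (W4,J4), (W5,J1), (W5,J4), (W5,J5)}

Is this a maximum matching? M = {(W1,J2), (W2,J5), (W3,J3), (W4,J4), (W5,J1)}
Yes, size 5 is maximum

Proposed matching has size 5.
Maximum matching size for this graph: 5.

This is a maximum matching.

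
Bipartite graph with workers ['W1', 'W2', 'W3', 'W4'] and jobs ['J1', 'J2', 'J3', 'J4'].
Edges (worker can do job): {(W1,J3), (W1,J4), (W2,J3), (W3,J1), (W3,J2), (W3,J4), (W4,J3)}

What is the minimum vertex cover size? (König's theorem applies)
Minimum vertex cover size = 3

By König's theorem: in bipartite graphs,
min vertex cover = max matching = 3

Maximum matching has size 3, so minimum vertex cover also has size 3.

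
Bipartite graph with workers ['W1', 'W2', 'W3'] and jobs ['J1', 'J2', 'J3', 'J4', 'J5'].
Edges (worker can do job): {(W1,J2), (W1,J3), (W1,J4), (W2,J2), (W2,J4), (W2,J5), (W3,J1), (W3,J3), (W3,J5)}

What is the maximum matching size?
Maximum matching size = 3

Maximum matching: {(W1,J3), (W2,J5), (W3,J1)}
Size: 3

This assigns 3 workers to 3 distinct jobs.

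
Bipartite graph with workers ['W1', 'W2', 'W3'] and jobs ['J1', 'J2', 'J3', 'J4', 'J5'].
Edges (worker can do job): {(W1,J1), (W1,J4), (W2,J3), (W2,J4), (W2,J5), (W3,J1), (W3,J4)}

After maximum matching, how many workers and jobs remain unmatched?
Unmatched: 0 workers, 2 jobs

Maximum matching size: 3
Workers: 3 total, 3 matched, 0 unmatched
Jobs: 5 total, 3 matched, 2 unmatched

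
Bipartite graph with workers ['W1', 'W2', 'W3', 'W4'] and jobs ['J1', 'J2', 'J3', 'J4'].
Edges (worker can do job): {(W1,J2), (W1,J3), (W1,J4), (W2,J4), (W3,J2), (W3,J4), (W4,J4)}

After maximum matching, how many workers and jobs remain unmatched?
Unmatched: 1 workers, 1 jobs

Maximum matching size: 3
Workers: 4 total, 3 matched, 1 unmatched
Jobs: 4 total, 3 matched, 1 unmatched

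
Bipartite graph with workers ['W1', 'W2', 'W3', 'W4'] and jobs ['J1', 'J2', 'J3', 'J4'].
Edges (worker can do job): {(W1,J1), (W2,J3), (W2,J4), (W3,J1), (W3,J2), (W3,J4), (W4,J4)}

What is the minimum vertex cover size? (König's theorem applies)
Minimum vertex cover size = 4

By König's theorem: in bipartite graphs,
min vertex cover = max matching = 4

Maximum matching has size 4, so minimum vertex cover also has size 4.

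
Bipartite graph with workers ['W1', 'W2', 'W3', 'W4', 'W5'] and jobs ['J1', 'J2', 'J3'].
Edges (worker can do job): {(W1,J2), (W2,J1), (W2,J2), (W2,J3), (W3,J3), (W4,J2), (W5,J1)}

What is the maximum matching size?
Maximum matching size = 3

Maximum matching: {(W3,J3), (W4,J2), (W5,J1)}
Size: 3

This assigns 3 workers to 3 distinct jobs.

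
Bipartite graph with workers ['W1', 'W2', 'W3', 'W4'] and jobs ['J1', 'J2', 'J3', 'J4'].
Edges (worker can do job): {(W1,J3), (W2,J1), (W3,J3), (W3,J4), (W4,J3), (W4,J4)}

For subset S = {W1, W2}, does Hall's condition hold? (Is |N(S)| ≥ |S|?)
Yes: |N(S)| = 2, |S| = 2

Subset S = {W1, W2}
Neighbors N(S) = {J1, J3}

|N(S)| = 2, |S| = 2
Hall's condition: |N(S)| ≥ |S| is satisfied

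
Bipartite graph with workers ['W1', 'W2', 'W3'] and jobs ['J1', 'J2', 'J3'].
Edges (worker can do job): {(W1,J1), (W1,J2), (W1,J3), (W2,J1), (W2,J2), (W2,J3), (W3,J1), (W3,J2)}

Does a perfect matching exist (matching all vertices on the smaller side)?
Yes, perfect matching exists (size 3)

Perfect matching: {(W1,J3), (W2,J1), (W3,J2)}
All 3 vertices on the smaller side are matched.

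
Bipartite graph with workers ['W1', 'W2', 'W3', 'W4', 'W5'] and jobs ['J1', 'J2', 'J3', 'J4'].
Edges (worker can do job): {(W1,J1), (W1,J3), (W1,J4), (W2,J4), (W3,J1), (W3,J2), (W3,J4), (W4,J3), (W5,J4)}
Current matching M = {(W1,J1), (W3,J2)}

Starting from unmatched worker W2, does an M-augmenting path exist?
Yes: W2 → J4

An M-augmenting path alternates non-matching / matching edges, starting and ending at unmatched vertices.
Path: W2 → J4
(J4 is unmatched in M, so the path is augmenting.)
Flipping edges along this path would increase |M| from 2 to 3.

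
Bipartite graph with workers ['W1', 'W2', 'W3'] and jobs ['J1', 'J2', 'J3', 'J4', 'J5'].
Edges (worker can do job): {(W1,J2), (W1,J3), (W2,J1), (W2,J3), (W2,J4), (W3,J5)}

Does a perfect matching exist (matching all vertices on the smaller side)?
Yes, perfect matching exists (size 3)

Perfect matching: {(W1,J3), (W2,J4), (W3,J5)}
All 3 vertices on the smaller side are matched.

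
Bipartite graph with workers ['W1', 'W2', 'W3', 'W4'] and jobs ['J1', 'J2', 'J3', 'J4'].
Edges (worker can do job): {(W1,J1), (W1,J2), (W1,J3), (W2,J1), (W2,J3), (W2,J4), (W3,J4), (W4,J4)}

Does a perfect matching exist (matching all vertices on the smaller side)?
No, maximum matching has size 3 < 4

Maximum matching has size 3, need 4 for perfect matching.
Unmatched workers: ['W3']
Unmatched jobs: ['J2']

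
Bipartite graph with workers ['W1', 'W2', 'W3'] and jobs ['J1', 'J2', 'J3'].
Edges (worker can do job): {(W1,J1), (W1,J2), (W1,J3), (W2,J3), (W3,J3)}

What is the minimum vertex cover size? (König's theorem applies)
Minimum vertex cover size = 2

By König's theorem: in bipartite graphs,
min vertex cover = max matching = 2

Maximum matching has size 2, so minimum vertex cover also has size 2.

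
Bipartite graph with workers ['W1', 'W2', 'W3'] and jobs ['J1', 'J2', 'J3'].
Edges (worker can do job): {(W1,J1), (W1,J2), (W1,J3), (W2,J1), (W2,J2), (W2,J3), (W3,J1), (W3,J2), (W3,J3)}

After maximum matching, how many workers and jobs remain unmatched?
Unmatched: 0 workers, 0 jobs

Maximum matching size: 3
Workers: 3 total, 3 matched, 0 unmatched
Jobs: 3 total, 3 matched, 0 unmatched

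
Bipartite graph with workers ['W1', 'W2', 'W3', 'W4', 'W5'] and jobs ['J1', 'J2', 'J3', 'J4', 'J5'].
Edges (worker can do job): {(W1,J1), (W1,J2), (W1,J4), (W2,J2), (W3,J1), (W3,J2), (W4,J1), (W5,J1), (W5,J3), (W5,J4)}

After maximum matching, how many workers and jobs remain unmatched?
Unmatched: 1 workers, 1 jobs

Maximum matching size: 4
Workers: 5 total, 4 matched, 1 unmatched
Jobs: 5 total, 4 matched, 1 unmatched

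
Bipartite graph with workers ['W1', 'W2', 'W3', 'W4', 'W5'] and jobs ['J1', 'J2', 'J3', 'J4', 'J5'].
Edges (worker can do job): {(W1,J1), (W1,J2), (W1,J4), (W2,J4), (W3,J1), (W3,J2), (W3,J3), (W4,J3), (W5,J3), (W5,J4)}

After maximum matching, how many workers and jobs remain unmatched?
Unmatched: 1 workers, 1 jobs

Maximum matching size: 4
Workers: 5 total, 4 matched, 1 unmatched
Jobs: 5 total, 4 matched, 1 unmatched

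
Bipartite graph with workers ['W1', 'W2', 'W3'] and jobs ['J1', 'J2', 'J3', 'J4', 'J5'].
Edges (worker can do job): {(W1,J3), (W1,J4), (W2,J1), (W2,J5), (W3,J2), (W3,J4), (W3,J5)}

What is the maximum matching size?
Maximum matching size = 3

Maximum matching: {(W1,J3), (W2,J1), (W3,J4)}
Size: 3

This assigns 3 workers to 3 distinct jobs.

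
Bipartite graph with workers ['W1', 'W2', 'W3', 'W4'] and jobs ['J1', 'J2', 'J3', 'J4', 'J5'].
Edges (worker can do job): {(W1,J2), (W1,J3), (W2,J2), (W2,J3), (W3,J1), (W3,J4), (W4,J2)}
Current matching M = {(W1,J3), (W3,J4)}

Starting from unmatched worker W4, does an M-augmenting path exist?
Yes: W4 → J2

An M-augmenting path alternates non-matching / matching edges, starting and ending at unmatched vertices.
Path: W4 → J2
(J2 is unmatched in M, so the path is augmenting.)
Flipping edges along this path would increase |M| from 2 to 3.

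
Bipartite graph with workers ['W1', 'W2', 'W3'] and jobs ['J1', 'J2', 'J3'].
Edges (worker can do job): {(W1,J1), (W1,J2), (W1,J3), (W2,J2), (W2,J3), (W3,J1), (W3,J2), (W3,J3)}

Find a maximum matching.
Matching: {(W1,J2), (W2,J3), (W3,J1)}

Maximum matching (size 3):
  W1 → J2
  W2 → J3
  W3 → J1

Each worker is assigned to at most one job, and each job to at most one worker.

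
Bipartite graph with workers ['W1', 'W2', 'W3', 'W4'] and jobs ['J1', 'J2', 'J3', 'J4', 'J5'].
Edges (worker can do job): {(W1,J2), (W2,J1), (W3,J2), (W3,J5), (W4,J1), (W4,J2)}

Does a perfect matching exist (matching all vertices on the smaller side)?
No, maximum matching has size 3 < 4

Maximum matching has size 3, need 4 for perfect matching.
Unmatched workers: ['W1']
Unmatched jobs: ['J3', 'J4']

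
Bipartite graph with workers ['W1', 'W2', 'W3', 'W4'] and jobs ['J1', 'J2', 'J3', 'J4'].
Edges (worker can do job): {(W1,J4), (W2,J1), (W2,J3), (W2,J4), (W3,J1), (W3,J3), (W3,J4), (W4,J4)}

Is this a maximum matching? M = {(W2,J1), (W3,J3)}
No, size 2 is not maximum

Proposed matching has size 2.
Maximum matching size for this graph: 3.

This is NOT maximum - can be improved to size 3.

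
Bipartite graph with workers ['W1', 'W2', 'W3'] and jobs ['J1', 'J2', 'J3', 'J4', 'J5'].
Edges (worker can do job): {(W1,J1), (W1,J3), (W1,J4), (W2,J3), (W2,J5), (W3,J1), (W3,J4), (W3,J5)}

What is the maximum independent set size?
Maximum independent set = 5

By König's theorem:
- Min vertex cover = Max matching = 3
- Max independent set = Total vertices - Min vertex cover
- Max independent set = 8 - 3 = 5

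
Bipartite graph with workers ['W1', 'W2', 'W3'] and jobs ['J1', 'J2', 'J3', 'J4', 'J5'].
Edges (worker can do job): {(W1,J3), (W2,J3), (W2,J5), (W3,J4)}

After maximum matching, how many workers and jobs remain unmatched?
Unmatched: 0 workers, 2 jobs

Maximum matching size: 3
Workers: 3 total, 3 matched, 0 unmatched
Jobs: 5 total, 3 matched, 2 unmatched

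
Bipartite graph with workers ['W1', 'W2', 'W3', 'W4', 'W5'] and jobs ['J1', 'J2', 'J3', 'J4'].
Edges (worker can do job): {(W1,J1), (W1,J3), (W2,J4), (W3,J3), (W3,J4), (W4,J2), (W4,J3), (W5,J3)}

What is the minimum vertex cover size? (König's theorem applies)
Minimum vertex cover size = 4

By König's theorem: in bipartite graphs,
min vertex cover = max matching = 4

Maximum matching has size 4, so minimum vertex cover also has size 4.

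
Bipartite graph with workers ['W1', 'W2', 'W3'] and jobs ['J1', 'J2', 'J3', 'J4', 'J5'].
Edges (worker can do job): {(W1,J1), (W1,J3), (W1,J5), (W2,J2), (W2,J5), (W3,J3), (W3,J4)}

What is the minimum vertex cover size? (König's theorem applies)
Minimum vertex cover size = 3

By König's theorem: in bipartite graphs,
min vertex cover = max matching = 3

Maximum matching has size 3, so minimum vertex cover also has size 3.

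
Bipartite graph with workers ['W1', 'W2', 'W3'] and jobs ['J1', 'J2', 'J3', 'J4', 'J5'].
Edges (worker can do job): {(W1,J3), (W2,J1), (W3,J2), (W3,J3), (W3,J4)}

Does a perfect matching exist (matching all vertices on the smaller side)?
Yes, perfect matching exists (size 3)

Perfect matching: {(W1,J3), (W2,J1), (W3,J2)}
All 3 vertices on the smaller side are matched.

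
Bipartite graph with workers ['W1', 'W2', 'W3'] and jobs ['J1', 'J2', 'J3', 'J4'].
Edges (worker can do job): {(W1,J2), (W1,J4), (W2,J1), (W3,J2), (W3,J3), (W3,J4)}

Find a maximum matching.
Matching: {(W1,J2), (W2,J1), (W3,J4)}

Maximum matching (size 3):
  W1 → J2
  W2 → J1
  W3 → J4

Each worker is assigned to at most one job, and each job to at most one worker.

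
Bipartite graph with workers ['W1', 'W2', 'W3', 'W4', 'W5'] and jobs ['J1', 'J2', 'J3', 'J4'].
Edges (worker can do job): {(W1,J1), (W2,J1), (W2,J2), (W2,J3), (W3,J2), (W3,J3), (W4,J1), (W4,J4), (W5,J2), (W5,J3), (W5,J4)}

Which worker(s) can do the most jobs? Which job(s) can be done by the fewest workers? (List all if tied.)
Most versatile: W2, W5 (3 jobs); Least covered: J4 (2 workers)

Worker degrees (jobs they can do): W1:1, W2:3, W3:2, W4:2, W5:3
Job degrees (workers who can do it): J1:3, J2:3, J3:3, J4:2

Maximum worker degree is 3, achieved by: W2, W5
Minimum job degree is 2, achieved by: J4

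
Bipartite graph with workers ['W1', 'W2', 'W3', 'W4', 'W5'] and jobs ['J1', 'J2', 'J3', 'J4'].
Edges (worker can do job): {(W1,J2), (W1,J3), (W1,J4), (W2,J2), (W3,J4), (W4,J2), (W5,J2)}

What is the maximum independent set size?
Maximum independent set = 6

By König's theorem:
- Min vertex cover = Max matching = 3
- Max independent set = Total vertices - Min vertex cover
- Max independent set = 9 - 3 = 6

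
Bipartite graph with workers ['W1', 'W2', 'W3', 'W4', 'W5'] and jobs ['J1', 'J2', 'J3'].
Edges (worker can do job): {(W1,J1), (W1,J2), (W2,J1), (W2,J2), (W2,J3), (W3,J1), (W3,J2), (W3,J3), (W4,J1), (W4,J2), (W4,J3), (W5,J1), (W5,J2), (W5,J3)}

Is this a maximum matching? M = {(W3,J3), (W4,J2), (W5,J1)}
Yes, size 3 is maximum

Proposed matching has size 3.
Maximum matching size for this graph: 3.

This is a maximum matching.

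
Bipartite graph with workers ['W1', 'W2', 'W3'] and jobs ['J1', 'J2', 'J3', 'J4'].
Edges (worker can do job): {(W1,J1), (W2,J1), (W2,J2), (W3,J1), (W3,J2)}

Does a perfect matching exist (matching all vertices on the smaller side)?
No, maximum matching has size 2 < 3

Maximum matching has size 2, need 3 for perfect matching.
Unmatched workers: ['W2']
Unmatched jobs: ['J3', 'J4']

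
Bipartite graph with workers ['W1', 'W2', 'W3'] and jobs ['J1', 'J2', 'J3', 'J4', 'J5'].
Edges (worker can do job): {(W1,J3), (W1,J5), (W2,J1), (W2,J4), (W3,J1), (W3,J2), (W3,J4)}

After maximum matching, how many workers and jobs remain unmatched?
Unmatched: 0 workers, 2 jobs

Maximum matching size: 3
Workers: 3 total, 3 matched, 0 unmatched
Jobs: 5 total, 3 matched, 2 unmatched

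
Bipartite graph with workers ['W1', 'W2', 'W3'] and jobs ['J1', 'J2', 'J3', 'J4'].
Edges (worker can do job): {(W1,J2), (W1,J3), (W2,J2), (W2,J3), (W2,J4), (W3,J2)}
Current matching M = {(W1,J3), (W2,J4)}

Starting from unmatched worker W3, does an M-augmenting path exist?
Yes: W3 → J2

An M-augmenting path alternates non-matching / matching edges, starting and ending at unmatched vertices.
Path: W3 → J2
(J2 is unmatched in M, so the path is augmenting.)
Flipping edges along this path would increase |M| from 2 to 3.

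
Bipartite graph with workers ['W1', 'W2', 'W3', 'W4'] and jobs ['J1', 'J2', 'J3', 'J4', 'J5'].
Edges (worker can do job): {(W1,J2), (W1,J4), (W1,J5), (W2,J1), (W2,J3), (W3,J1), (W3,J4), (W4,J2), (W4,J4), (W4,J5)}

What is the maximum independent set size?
Maximum independent set = 5

By König's theorem:
- Min vertex cover = Max matching = 4
- Max independent set = Total vertices - Min vertex cover
- Max independent set = 9 - 4 = 5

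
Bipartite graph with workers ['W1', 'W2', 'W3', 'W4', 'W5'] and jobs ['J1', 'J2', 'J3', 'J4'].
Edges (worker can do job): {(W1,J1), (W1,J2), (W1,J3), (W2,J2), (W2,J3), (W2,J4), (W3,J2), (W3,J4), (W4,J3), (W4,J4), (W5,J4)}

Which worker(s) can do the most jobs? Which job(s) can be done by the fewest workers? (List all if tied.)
Most versatile: W1, W2 (3 jobs); Least covered: J1 (1 workers)

Worker degrees (jobs they can do): W1:3, W2:3, W3:2, W4:2, W5:1
Job degrees (workers who can do it): J1:1, J2:3, J3:3, J4:4

Maximum worker degree is 3, achieved by: W1, W2
Minimum job degree is 1, achieved by: J1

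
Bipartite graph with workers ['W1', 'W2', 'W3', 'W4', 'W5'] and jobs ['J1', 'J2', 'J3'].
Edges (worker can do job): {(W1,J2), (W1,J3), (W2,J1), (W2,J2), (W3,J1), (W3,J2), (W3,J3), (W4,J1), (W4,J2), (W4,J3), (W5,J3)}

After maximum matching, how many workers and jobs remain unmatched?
Unmatched: 2 workers, 0 jobs

Maximum matching size: 3
Workers: 5 total, 3 matched, 2 unmatched
Jobs: 3 total, 3 matched, 0 unmatched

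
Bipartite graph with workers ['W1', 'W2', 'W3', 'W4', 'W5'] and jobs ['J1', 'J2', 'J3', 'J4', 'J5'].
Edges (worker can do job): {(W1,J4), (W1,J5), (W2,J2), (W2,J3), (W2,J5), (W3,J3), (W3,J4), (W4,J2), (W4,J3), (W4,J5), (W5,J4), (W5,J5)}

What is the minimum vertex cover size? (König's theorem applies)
Minimum vertex cover size = 4

By König's theorem: in bipartite graphs,
min vertex cover = max matching = 4

Maximum matching has size 4, so minimum vertex cover also has size 4.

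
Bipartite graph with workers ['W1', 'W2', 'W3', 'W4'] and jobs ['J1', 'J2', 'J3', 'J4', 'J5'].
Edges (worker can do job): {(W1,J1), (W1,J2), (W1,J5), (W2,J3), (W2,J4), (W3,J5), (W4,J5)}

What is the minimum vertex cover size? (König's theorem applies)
Minimum vertex cover size = 3

By König's theorem: in bipartite graphs,
min vertex cover = max matching = 3

Maximum matching has size 3, so minimum vertex cover also has size 3.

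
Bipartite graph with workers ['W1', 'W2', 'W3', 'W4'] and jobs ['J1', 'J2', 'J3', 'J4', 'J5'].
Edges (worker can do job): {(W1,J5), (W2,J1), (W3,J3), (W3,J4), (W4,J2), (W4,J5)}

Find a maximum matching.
Matching: {(W1,J5), (W2,J1), (W3,J4), (W4,J2)}

Maximum matching (size 4):
  W1 → J5
  W2 → J1
  W3 → J4
  W4 → J2

Each worker is assigned to at most one job, and each job to at most one worker.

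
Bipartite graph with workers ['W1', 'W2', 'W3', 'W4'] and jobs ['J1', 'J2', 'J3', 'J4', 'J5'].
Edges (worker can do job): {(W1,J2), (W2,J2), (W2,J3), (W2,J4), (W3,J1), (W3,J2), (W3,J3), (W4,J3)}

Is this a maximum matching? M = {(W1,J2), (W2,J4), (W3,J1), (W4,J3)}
Yes, size 4 is maximum

Proposed matching has size 4.
Maximum matching size for this graph: 4.

This is a maximum matching.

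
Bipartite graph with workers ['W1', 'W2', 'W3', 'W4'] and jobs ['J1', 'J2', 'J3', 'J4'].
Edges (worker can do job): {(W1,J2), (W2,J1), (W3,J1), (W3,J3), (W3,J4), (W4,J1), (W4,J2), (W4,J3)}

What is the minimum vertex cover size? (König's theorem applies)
Minimum vertex cover size = 4

By König's theorem: in bipartite graphs,
min vertex cover = max matching = 4

Maximum matching has size 4, so minimum vertex cover also has size 4.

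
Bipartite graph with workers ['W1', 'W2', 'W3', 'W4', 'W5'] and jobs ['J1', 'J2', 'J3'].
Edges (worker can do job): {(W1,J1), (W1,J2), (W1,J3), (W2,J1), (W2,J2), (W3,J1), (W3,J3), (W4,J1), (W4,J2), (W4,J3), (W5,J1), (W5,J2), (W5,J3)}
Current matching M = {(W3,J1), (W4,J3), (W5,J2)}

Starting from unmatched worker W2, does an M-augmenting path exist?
No augmenting path from W2

Alternating search from W2 reaches jobs: {J1, J2, J3}.
Every reachable job is already matched in M, and following those matched edges back to workers exposes no further unvisited jobs.
No M-augmenting path from W2 exists.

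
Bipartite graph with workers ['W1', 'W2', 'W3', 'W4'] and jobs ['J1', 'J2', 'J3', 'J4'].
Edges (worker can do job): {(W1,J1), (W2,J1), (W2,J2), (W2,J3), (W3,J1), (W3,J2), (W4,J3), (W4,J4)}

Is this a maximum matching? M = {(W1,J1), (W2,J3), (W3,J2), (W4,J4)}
Yes, size 4 is maximum

Proposed matching has size 4.
Maximum matching size for this graph: 4.

This is a maximum matching.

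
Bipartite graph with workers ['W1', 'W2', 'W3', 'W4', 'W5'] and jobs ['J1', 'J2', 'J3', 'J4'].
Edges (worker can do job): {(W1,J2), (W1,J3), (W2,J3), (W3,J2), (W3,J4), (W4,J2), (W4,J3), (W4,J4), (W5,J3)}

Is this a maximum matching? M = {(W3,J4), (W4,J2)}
No, size 2 is not maximum

Proposed matching has size 2.
Maximum matching size for this graph: 3.

This is NOT maximum - can be improved to size 3.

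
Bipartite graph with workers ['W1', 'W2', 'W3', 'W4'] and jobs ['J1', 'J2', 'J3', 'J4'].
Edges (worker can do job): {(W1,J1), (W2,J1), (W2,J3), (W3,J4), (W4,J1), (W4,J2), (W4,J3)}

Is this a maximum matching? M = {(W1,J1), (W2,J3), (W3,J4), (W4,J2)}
Yes, size 4 is maximum

Proposed matching has size 4.
Maximum matching size for this graph: 4.

This is a maximum matching.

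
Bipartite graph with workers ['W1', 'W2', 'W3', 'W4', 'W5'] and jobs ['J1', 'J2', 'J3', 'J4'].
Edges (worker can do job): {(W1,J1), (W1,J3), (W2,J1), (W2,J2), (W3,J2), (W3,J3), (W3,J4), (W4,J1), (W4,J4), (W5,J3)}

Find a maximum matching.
Matching: {(W2,J2), (W3,J4), (W4,J1), (W5,J3)}

Maximum matching (size 4):
  W2 → J2
  W3 → J4
  W4 → J1
  W5 → J3

Each worker is assigned to at most one job, and each job to at most one worker.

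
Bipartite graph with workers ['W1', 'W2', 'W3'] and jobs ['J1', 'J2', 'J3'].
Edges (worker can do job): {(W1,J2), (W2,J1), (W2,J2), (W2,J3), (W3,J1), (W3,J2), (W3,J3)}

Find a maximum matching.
Matching: {(W1,J2), (W2,J3), (W3,J1)}

Maximum matching (size 3):
  W1 → J2
  W2 → J3
  W3 → J1

Each worker is assigned to at most one job, and each job to at most one worker.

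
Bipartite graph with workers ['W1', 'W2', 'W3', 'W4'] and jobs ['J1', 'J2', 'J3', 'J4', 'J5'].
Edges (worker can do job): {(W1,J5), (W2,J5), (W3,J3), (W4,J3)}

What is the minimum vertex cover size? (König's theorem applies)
Minimum vertex cover size = 2

By König's theorem: in bipartite graphs,
min vertex cover = max matching = 2

Maximum matching has size 2, so minimum vertex cover also has size 2.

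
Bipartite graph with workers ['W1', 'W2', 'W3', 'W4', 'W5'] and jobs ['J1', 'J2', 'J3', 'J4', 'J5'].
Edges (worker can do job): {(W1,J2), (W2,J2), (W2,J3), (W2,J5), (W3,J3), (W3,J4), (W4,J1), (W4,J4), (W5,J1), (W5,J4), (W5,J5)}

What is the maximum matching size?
Maximum matching size = 5

Maximum matching: {(W1,J2), (W2,J3), (W3,J4), (W4,J1), (W5,J5)}
Size: 5

This assigns 5 workers to 5 distinct jobs.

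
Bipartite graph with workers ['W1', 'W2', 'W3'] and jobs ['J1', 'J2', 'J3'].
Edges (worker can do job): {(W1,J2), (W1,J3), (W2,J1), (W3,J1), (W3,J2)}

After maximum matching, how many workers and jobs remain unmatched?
Unmatched: 0 workers, 0 jobs

Maximum matching size: 3
Workers: 3 total, 3 matched, 0 unmatched
Jobs: 3 total, 3 matched, 0 unmatched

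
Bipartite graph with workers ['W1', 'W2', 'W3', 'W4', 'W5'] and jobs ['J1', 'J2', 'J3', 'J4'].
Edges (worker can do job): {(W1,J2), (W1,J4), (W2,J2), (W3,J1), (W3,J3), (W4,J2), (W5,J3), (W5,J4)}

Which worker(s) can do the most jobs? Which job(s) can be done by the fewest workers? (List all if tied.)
Most versatile: W1, W3, W5 (2 jobs); Least covered: J1 (1 workers)

Worker degrees (jobs they can do): W1:2, W2:1, W3:2, W4:1, W5:2
Job degrees (workers who can do it): J1:1, J2:3, J3:2, J4:2

Maximum worker degree is 2, achieved by: W1, W3, W5
Minimum job degree is 1, achieved by: J1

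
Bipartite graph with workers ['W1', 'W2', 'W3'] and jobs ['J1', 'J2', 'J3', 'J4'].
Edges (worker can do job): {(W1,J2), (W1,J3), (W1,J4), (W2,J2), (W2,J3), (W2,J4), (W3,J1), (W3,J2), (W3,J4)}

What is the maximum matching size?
Maximum matching size = 3

Maximum matching: {(W1,J4), (W2,J3), (W3,J2)}
Size: 3

This assigns 3 workers to 3 distinct jobs.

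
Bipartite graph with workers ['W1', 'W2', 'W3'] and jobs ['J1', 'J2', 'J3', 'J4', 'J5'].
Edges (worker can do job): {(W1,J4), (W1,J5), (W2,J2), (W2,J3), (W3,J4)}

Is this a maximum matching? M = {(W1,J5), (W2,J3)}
No, size 2 is not maximum

Proposed matching has size 2.
Maximum matching size for this graph: 3.

This is NOT maximum - can be improved to size 3.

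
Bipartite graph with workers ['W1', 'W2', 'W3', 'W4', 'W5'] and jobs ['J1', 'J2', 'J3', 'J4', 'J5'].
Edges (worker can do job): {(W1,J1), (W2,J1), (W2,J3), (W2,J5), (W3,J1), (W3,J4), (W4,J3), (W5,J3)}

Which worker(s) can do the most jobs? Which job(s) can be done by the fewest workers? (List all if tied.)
Most versatile: W2 (3 jobs); Least covered: J2 (0 workers)

Worker degrees (jobs they can do): W1:1, W2:3, W3:2, W4:1, W5:1
Job degrees (workers who can do it): J1:3, J2:0, J3:3, J4:1, J5:1

Maximum worker degree is 3, achieved by: W2
Minimum job degree is 0, achieved by: J2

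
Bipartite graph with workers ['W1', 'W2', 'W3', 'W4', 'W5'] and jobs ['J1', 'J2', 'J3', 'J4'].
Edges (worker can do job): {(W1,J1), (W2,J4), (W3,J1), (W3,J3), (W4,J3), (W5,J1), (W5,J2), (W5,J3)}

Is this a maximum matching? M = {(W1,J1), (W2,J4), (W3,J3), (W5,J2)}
Yes, size 4 is maximum

Proposed matching has size 4.
Maximum matching size for this graph: 4.

This is a maximum matching.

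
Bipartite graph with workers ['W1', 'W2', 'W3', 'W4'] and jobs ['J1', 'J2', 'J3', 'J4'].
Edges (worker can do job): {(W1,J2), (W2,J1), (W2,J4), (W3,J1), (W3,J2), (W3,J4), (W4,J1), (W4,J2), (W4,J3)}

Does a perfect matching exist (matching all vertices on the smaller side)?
Yes, perfect matching exists (size 4)

Perfect matching: {(W1,J2), (W2,J1), (W3,J4), (W4,J3)}
All 4 vertices on the smaller side are matched.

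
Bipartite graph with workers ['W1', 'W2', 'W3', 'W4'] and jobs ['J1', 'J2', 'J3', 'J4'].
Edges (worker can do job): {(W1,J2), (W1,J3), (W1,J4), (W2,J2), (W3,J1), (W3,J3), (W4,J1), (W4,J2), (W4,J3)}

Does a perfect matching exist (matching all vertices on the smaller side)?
Yes, perfect matching exists (size 4)

Perfect matching: {(W1,J4), (W2,J2), (W3,J3), (W4,J1)}
All 4 vertices on the smaller side are matched.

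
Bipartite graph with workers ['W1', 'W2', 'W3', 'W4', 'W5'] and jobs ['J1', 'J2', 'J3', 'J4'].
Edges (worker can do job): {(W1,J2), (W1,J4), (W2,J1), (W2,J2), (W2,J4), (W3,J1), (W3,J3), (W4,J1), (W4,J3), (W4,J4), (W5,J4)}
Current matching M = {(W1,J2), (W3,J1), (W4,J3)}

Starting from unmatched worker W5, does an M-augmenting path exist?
Yes: W5 → J4

An M-augmenting path alternates non-matching / matching edges, starting and ending at unmatched vertices.
Path: W5 → J4
(J4 is unmatched in M, so the path is augmenting.)
Flipping edges along this path would increase |M| from 3 to 4.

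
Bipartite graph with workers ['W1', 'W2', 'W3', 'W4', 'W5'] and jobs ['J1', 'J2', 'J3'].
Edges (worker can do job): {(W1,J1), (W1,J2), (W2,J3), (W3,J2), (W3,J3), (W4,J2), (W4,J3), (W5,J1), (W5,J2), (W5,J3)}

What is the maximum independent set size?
Maximum independent set = 5

By König's theorem:
- Min vertex cover = Max matching = 3
- Max independent set = Total vertices - Min vertex cover
- Max independent set = 8 - 3 = 5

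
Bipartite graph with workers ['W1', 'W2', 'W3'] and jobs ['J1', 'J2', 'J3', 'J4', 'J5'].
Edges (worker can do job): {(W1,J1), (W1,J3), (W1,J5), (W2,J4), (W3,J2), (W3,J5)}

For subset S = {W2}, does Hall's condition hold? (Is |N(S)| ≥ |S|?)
Yes: |N(S)| = 1, |S| = 1

Subset S = {W2}
Neighbors N(S) = {J4}

|N(S)| = 1, |S| = 1
Hall's condition: |N(S)| ≥ |S| is satisfied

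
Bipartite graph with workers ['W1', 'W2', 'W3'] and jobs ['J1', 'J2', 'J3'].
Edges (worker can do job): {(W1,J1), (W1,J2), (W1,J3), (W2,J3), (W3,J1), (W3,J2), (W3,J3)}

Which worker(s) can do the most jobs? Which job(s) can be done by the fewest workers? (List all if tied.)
Most versatile: W1, W3 (3 jobs); Least covered: J1, J2 (2 workers)

Worker degrees (jobs they can do): W1:3, W2:1, W3:3
Job degrees (workers who can do it): J1:2, J2:2, J3:3

Maximum worker degree is 3, achieved by: W1, W3
Minimum job degree is 2, achieved by: J1, J2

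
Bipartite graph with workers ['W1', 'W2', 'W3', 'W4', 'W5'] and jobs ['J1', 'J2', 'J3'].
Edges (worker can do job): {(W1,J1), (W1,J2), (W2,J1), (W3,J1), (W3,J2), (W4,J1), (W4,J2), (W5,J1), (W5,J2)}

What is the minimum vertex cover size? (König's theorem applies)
Minimum vertex cover size = 2

By König's theorem: in bipartite graphs,
min vertex cover = max matching = 2

Maximum matching has size 2, so minimum vertex cover also has size 2.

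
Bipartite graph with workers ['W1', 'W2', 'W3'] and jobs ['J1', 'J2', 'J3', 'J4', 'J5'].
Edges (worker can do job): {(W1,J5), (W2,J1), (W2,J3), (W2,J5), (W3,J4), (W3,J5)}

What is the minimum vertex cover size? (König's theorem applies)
Minimum vertex cover size = 3

By König's theorem: in bipartite graphs,
min vertex cover = max matching = 3

Maximum matching has size 3, so minimum vertex cover also has size 3.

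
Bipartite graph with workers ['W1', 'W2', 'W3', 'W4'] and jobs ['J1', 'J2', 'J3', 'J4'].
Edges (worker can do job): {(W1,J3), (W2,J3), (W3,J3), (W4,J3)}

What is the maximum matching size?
Maximum matching size = 1

Maximum matching: {(W4,J3)}
Size: 1

This assigns 1 workers to 1 distinct jobs.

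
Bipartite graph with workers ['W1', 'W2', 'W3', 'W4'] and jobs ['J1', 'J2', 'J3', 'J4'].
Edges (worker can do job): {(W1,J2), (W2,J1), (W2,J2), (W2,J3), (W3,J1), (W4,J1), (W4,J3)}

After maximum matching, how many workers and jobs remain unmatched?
Unmatched: 1 workers, 1 jobs

Maximum matching size: 3
Workers: 4 total, 3 matched, 1 unmatched
Jobs: 4 total, 3 matched, 1 unmatched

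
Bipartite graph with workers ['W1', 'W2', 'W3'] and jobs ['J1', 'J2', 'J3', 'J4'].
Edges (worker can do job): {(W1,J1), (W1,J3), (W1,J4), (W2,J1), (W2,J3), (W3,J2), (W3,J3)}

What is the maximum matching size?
Maximum matching size = 3

Maximum matching: {(W1,J1), (W2,J3), (W3,J2)}
Size: 3

This assigns 3 workers to 3 distinct jobs.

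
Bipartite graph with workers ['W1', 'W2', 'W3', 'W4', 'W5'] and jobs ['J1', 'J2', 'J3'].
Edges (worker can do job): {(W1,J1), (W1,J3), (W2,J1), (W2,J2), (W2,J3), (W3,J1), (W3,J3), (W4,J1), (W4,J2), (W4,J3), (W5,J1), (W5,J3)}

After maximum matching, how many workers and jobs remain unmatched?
Unmatched: 2 workers, 0 jobs

Maximum matching size: 3
Workers: 5 total, 3 matched, 2 unmatched
Jobs: 3 total, 3 matched, 0 unmatched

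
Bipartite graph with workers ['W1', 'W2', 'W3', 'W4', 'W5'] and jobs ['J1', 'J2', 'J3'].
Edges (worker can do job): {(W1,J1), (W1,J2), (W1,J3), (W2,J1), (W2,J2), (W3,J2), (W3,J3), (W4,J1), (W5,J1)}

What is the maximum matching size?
Maximum matching size = 3

Maximum matching: {(W1,J2), (W3,J3), (W5,J1)}
Size: 3

This assigns 3 workers to 3 distinct jobs.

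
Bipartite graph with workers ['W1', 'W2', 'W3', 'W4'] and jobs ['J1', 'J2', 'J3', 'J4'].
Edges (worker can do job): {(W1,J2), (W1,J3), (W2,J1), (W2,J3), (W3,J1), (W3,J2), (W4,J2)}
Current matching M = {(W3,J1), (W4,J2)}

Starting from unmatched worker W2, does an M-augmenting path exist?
Yes: W2 → J3

An M-augmenting path alternates non-matching / matching edges, starting and ending at unmatched vertices.
Path: W2 → J3
(J3 is unmatched in M, so the path is augmenting.)
Flipping edges along this path would increase |M| from 2 to 3.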